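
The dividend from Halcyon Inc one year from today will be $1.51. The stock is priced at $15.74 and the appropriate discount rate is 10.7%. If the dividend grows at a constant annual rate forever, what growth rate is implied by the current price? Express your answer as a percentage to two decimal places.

P = D₁/(r−g) ⇒ g = r − D₁/P = 0.107 − $1.51/$15.74 = 0.011066

1.11%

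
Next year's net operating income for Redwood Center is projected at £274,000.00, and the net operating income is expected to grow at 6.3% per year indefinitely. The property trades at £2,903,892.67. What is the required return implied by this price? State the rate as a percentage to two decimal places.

P = D₁/(r − g) ⇒ r = D₁/P + g = £274,000.0000/£2,903,892.67 + 0.063 = 0.094356 + 0.063 = 0.157356

15.74%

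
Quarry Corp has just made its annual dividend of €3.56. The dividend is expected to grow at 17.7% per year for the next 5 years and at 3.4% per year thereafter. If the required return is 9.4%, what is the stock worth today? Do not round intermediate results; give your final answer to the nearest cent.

D_1 = 4.19012
D_2 = 4.93177
D_3 = 5.80469
D_4 = 6.83213
D_5 = 8.04141
Terminal value at year 5: TV = D_5×(1+g_2)/(r−g_2) = 8.31482/0.06 = 138.58033
P_0 = D_1/(1+r)^1 + D_2/(1+r)^2 + D_3/(1+r)^3 + D_4/(1+r)^4 + D_5/(1+r)^5 + TV/(1+r)^5
    = 3.83009 + 4.12067 + 4.43330 + 4.76965 + 5.13152 + 88.43313 = 110.71836

€110.72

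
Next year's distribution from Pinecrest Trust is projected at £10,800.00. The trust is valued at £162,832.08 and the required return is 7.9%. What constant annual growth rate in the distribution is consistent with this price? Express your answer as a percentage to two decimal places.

P = D₁/(r−g) ⇒ g = r − D₁/P = 0.079 − £10,800.00/£162,832.08 = 0.012674

1.27%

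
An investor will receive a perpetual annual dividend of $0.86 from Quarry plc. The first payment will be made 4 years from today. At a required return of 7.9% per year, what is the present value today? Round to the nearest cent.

Value at end of year 3: C / r = $0.86 / 0.079 = $10.8861
Discount to today: PV = $10.8861 / (1 + 0.079)^3 = $10.8861 / 1.256216 = $8.67

$8.67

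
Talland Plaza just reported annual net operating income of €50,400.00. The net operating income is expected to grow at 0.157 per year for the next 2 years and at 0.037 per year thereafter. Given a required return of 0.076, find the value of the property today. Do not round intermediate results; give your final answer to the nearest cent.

€1661950.93

D_1 = 58312.80000
D_2 = 67467.90960
Terminal value at year 2: TV = D_2×(1+g_2)/(r−g_2) = 69964.22226/0.039 = 1793954.41680
P_0 = D_1/(1+r)^1 + D_2/(1+r)^2 + TV/(1+r)^2
    = 54194.05204 + 58273.71581 + 1549483.16151 = 1661950.92937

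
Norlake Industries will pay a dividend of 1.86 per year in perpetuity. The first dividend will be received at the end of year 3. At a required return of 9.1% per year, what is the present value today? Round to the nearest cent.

Value at end of year 2: C / r = 1.86 / 0.091 = 20.4396
Discount to today: PV = 20.4396 / (1 + 0.091)^2 = 20.4396 / 1.190281 = 17.17

17.17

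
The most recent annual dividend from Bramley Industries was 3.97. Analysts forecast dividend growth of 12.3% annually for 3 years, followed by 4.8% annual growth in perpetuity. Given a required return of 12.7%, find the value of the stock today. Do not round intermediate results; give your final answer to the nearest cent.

63.93

D_1 = 4.45831
D_2 = 5.00668
D_3 = 5.62250
Terminal value at year 3: TV = D_3×(1+g_2)/(r−g_2) = 5.89238/0.079 = 74.58714
P_0 = D_1/(1+r)^1 + D_2/(1+r)^2 + D_3/(1+r)^3 + TV/(1+r)^3
    = 3.95591 + 3.94187 + 3.92788 + 52.10654 = 63.93219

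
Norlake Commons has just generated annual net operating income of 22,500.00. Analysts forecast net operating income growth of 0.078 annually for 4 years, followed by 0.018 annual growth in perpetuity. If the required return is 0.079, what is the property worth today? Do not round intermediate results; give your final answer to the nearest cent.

D_1 = 24255.00000
D_2 = 26146.89000
D_3 = 28186.34742
D_4 = 30384.88252
Terminal value at year 4: TV = D_4×(1+g_2)/(r−g_2) = 30931.81040/0.061 = 507078.85908
P_0 = D_1/(1+r)^1 + D_2/(1+r)^2 + D_3/(1+r)^3 + D_4/(1+r)^4 + TV/(1+r)^4
    = 22479.14736 + 22458.31404 + 22437.50004 + 22416.70532 + 374101.73794 = 463893.40469

463893.40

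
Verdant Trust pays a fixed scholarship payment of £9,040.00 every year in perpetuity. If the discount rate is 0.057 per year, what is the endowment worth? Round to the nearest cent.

£158596.49

Level perpetuity: PV = C / r = £9,040.00 / 0.057 = £158,596.49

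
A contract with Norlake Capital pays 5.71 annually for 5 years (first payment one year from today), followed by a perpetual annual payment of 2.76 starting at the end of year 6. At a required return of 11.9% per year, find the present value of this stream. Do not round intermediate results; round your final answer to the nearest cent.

33.85

PV of 5-year annuity: 5.71 × [1 − (1+0.119)^−5] / 0.119 = 20.63437
Perpetuity value at year 5: 2.76 / 0.119 = 23.19328
PV of perpetuity: 23.19328 / (1+0.119)^5 = 13.21940
Total PV = 20.63437 + 13.21940 = 33.85376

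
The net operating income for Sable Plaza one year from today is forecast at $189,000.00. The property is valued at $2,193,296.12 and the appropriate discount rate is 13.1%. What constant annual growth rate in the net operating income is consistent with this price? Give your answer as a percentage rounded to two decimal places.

4.48%

P = D₁/(r−g) ⇒ g = r − D₁/P = 0.131 − $189,000.00/$2,193,296.12 = 0.044828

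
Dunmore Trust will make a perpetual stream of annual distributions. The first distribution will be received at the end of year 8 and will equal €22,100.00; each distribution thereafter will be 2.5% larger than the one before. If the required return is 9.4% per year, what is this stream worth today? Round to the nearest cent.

Value at end of year 7: C₁ / (r − g) = €22,100.00 / (0.094 − 0.025) = €320,289.8551
Discount to today: PV = €320,289.8551 / (1 + 0.094)^7 = €320,289.8551 / 1.875518 = €170,774.07

€170774.07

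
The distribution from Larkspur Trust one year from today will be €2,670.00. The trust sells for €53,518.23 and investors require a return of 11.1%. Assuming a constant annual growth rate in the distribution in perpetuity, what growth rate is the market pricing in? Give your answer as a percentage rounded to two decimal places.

6.11%

P = D₁/(r−g) ⇒ g = r − D₁/P = 0.111 − €2,670.00/€53,518.23 = 0.061110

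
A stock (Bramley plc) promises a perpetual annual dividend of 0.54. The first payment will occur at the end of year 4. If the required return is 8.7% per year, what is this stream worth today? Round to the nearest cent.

4.83

Value at end of year 3: C / r = 0.54 / 0.087 = 6.2069
Discount to today: PV = 6.2069 / (1 + 0.087)^3 = 6.2069 / 1.284366 = 4.83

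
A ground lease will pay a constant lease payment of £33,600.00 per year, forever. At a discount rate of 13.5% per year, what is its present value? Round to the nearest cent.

Level perpetuity: PV = C / r = £33,600.00 / 0.135 = £248,888.89

£248888.89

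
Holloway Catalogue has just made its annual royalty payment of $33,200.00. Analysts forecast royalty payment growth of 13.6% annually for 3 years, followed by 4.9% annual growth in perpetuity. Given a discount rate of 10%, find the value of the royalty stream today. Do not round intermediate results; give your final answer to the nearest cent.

D_1 = 37715.20000
D_2 = 42844.46720
D_3 = 48671.31474
Terminal value at year 3: TV = D_3×(1+g_2)/(r−g_2) = 51056.20916/0.051 = 1001102.14042
P_0 = D_1/(1+r)^1 + D_2/(1+r)^2 + D_3/(1+r)^3 + TV/(1+r)^3
    = 34286.54545 + 35408.65058 + 36567.47914 + 752142.85531 = 858405.53049

$858405.53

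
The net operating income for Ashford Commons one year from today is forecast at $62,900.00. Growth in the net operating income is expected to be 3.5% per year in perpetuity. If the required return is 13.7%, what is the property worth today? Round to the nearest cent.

$616666.67

Growing perpetuity: P = D₁ / (r − g) = $62,900.0000 / (0.137 − 0.035) = $616,666.67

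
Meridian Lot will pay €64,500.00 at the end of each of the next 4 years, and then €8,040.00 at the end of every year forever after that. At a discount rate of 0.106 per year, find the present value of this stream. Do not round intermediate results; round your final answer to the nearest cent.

€252519.66

PV of 4-year annuity: €64,500.00 × [1 − (1+0.106)^−4] / 0.106 = 201828.80081
Perpetuity value at year 4: €8,040.00 / 0.106 = 75849.05660
PV of perpetuity: 75849.05660 / (1+0.106)^4 = 50690.86190
Total PV = 201828.80081 + 50690.86190 = 252519.66271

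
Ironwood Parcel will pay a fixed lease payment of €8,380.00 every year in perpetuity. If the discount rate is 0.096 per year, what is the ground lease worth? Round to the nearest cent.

Level perpetuity: PV = C / r = €8,380.00 / 0.096 = €87,291.67

€87291.67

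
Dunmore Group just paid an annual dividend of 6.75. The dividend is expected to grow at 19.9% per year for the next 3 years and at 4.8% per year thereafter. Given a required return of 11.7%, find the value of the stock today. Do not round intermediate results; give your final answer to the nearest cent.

150.17

D_1 = 8.09325
D_2 = 9.70381
D_3 = 11.63486
Terminal value at year 3: TV = D_3×(1+g_2)/(r−g_2) = 12.19334/0.069 = 176.71504
P_0 = D_1/(1+r)^1 + D_2/(1+r)^2 + D_3/(1+r)^3 + TV/(1+r)^3
    = 7.24552 + 7.77742 + 8.34837 + 126.79846 = 150.16978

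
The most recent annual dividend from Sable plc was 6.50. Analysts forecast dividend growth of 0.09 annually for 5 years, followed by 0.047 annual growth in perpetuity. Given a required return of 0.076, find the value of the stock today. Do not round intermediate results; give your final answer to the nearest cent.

284.13

D_1 = 7.08500
D_2 = 7.72265
D_3 = 8.41769
D_4 = 9.17528
D_5 = 10.00106
Terminal value at year 5: TV = D_5×(1+g_2)/(r−g_2) = 10.47111/0.029 = 361.07260
P_0 = D_1/(1+r)^1 + D_2/(1+r)^2 + D_3/(1+r)^3 + D_4/(1+r)^4 + D_5/(1+r)^5 + TV/(1+r)^5
    = 6.58457 + 6.67025 + 6.75703 + 6.84495 + 6.93401 + 250.34169 = 284.13250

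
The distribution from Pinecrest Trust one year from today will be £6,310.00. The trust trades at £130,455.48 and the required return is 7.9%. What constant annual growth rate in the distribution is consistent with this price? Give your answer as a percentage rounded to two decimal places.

3.06%

P = D₁/(r−g) ⇒ g = r − D₁/P = 0.079 − £6,310.00/£130,455.48 = 0.030631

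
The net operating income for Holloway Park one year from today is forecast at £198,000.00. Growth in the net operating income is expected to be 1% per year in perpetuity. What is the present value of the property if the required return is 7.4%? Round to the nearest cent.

Growing perpetuity: P = D₁ / (r − g) = £198,000.0000 / (0.074 − 0.01) = £3,093,750.00

£3093750.00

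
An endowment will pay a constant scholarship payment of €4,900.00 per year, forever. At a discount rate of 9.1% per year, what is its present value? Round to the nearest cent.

€53846.15

Level perpetuity: PV = C / r = €4,900.00 / 0.091 = €53,846.15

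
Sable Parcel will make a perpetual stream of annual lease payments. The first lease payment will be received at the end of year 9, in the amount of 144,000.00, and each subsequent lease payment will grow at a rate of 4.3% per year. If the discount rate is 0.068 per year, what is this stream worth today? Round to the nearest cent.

Value at end of year 8: C₁ / (r − g) = 144,000.00 / (0.068 − 0.043) = 5,760,000.0000
Discount to today: PV = 5,760,000.0000 / (1 + 0.068)^8 = 5,760,000.0000 / 1.692661 = 3,402,925.66

3402925.66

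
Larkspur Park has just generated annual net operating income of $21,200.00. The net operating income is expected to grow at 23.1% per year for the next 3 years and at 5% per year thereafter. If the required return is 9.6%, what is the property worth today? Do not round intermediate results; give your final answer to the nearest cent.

D_1 = 26097.20000
D_2 = 32125.65320
D_3 = 39546.67909
Terminal value at year 3: TV = D_3×(1+g_2)/(r−g_2) = 41524.01304/0.046 = 902695.93573
P_0 = D_1/(1+r)^1 + D_2/(1+r)^2 + D_3/(1+r)^3 + TV/(1+r)^3
    = 23811.31387 + 26744.27680 + 30038.50797 + 685661.59507 = 766255.69372

$766255.69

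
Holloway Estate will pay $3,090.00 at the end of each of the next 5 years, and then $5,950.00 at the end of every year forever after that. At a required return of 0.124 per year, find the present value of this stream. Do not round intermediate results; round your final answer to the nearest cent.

PV of 5-year annuity: $3,090.00 × [1 − (1+0.124)^−5] / 0.124 = 11029.25913
Perpetuity value at year 5: $5,950.00 / 0.124 = 47983.87097
PV of perpetuity: 47983.87097 / (1+0.124)^5 = 26746.30079
Total PV = 11029.25913 + 26746.30079 = 37775.55992

$37775.56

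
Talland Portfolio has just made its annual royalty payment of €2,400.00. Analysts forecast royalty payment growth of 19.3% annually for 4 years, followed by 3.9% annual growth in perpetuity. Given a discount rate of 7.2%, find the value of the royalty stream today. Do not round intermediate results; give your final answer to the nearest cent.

D_1 = 2863.20000
D_2 = 3415.79760
D_3 = 4075.04654
D_4 = 4861.53052
Terminal value at year 4: TV = D_4×(1+g_2)/(r−g_2) = 5051.13021/0.033 = 153064.55178
P_0 = D_1/(1+r)^1 + D_2/(1+r)^2 + D_3/(1+r)^3 + D_4/(1+r)^4 + TV/(1+r)^4
    = 2670.89552 + 2972.36787 + 3307.86835 + 3681.23782 + 115903.21494 = 128535.58450

€128535.58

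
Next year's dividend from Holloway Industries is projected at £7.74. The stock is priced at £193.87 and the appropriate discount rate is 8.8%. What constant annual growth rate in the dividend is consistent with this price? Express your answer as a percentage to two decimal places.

4.81%

P = D₁/(r−g) ⇒ g = r − D₁/P = 0.088 − £7.74/£193.87 = 0.048076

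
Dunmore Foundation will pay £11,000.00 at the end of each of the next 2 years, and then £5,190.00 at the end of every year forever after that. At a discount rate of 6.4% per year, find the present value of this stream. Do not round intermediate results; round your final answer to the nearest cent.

£91686.35

PV of 2-year annuity: £11,000.00 × [1 − (1+0.064)^−2] / 0.064 = 20054.83634
Perpetuity value at year 2: £5,190.00 / 0.064 = 81093.75000
PV of perpetuity: 81093.75000 / (1+0.064)^2 = 71631.51358
Total PV = 20054.83634 + 71631.51358 = 91686.34992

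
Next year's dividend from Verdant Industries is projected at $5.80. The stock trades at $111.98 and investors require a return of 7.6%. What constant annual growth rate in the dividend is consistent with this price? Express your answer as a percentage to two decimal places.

P = D₁/(r−g) ⇒ g = r − D₁/P = 0.076 − $5.80/$111.98 = 0.024205

2.42%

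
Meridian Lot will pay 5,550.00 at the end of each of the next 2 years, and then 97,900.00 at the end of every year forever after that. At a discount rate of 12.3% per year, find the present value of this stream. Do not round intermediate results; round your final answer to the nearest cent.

PV of 2-year annuity: 5,550.00 × [1 − (1+0.123)^−2] / 0.123 = 9342.93795
Perpetuity value at year 2: 97,900.00 / 0.123 = 795934.95935
PV of perpetuity: 795934.95935 / (1+0.123)^2 = 631128.90065
Total PV = 9342.93795 + 631128.90065 = 640471.83861

640471.84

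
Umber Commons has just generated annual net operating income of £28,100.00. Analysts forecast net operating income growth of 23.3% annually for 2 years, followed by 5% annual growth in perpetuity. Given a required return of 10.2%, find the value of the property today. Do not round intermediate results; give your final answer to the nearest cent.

D_1 = 34647.30000
D_2 = 42720.12090
Terminal value at year 2: TV = D_2×(1+g_2)/(r−g_2) = 44856.12695/0.052 = 862617.82587
P_0 = D_1/(1+r)^1 + D_2/(1+r)^2 + TV/(1+r)^2
    = 31440.38113 + 35177.84930 + 710321.95700 = 776940.18742

£776940.19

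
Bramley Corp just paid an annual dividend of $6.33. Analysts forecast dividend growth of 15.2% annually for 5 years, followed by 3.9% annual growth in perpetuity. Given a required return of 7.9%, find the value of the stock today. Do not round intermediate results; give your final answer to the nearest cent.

D_1 = 7.29216
D_2 = 8.40057
D_3 = 9.67745
D_4 = 11.14843
D_5 = 12.84299
Terminal value at year 5: TV = D_5×(1+g_2)/(r−g_2) = 13.34387/0.04 = 333.59664
P_0 = D_1/(1+r)^1 + D_2/(1+r)^2 + D_3/(1+r)^3 + D_4/(1+r)^4 + D_5/(1+r)^5 + TV/(1+r)^5
    = 6.75826 + 7.21549 + 7.70365 + 8.22485 + 8.78130 + 228.09430 = 266.77785

$266.78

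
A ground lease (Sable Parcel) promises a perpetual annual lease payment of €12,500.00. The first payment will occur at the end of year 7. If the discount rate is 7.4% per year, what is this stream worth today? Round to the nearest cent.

€110065.85

Value at end of year 6: C / r = €12,500.00 / 0.074 = €168,918.9189
Discount to today: PV = €168,918.9189 / (1 + 0.074)^6 = €168,918.9189 / 1.534708 = €110,065.85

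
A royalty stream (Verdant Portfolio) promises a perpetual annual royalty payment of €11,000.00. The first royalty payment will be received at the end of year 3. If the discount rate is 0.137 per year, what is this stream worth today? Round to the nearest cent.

€62108.52

Value at end of year 2: C / r = €11,000.00 / 0.137 = €80,291.9708
Discount to today: PV = €80,291.9708 / (1 + 0.137)^2 = €80,291.9708 / 1.292769 = €62,108.52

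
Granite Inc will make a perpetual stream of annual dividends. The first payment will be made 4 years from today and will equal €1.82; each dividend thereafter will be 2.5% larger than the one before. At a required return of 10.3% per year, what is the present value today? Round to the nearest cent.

Value at end of year 3: C₁ / (r − g) = €1.82 / (0.103 − 0.025) = €23.3333
Discount to today: PV = €23.3333 / (1 + 0.103)^3 = €23.3333 / 1.341920 = €17.39

€17.39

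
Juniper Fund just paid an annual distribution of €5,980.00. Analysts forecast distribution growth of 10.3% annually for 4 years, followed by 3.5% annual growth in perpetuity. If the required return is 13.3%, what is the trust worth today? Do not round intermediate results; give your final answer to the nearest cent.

D_1 = 6595.94000
D_2 = 7275.32182
D_3 = 8024.67997
D_4 = 8851.22200
Terminal value at year 4: TV = D_4×(1+g_2)/(r−g_2) = 9161.01477/0.098 = 93479.74259
P_0 = D_1/(1+r)^1 + D_2/(1+r)^2 + D_3/(1+r)^3 + D_4/(1+r)^4 + TV/(1+r)^4
    = 5821.65931 + 5667.51123 + 5517.44473 + 5371.35176 + 56728.05173 = 79106.01876

€79106.02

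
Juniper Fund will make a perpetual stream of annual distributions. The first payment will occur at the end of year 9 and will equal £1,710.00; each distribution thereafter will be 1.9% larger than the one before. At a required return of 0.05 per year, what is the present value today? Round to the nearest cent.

Value at end of year 8: C₁ / (r − g) = £1,710.00 / (0.05 − 0.019) = £55,161.2903
Discount to today: PV = £55,161.2903 / (1 + 0.05)^8 = £55,161.2903 / 1.477455 = £37,335.33

£37335.33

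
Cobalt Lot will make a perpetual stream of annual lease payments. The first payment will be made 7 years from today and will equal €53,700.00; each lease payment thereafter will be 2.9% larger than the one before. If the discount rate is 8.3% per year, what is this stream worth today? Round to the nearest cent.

€616325.00

Value at end of year 6: C₁ / (r − g) = €53,700.00 / (0.083 − 0.029) = €994,444.4444
Discount to today: PV = €994,444.4444 / (1 + 0.083)^6 = €994,444.4444 / 1.613507 = €616,325.00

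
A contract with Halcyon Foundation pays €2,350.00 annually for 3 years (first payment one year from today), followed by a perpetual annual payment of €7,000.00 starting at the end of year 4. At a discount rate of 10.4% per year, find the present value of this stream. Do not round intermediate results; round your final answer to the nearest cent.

PV of 3-year annuity: €2,350.00 × [1 − (1+0.104)^−3] / 0.104 = 5803.19194
Perpetuity value at year 3: €7,000.00 / 0.104 = 67307.69231
PV of perpetuity: 67307.69231 / (1+0.104)^3 = 50021.58865
Total PV = 5803.19194 + 50021.58865 = 55824.78060

€55824.78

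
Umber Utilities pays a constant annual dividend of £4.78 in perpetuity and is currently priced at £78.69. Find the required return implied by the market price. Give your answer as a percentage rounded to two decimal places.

6.07%

P = C/r ⇒ r = C/P = £4.78/£78.69 = 0.060745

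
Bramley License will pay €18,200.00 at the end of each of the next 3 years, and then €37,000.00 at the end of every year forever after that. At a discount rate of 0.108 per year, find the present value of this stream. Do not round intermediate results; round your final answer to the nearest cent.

PV of 3-year annuity: €18,200.00 × [1 − (1+0.108)^−3] / 0.108 = 44630.77257
Perpetuity value at year 3: €37,000.00 / 0.108 = 342592.59259
PV of perpetuity: 342592.59259 / (1+0.108)^3 = 251859.70330
Total PV = 44630.77257 + 251859.70330 = 296490.47587

€296490.48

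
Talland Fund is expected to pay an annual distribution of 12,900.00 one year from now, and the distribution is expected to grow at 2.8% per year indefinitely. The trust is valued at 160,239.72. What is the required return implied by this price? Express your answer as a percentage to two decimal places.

P = D₁/(r − g) ⇒ r = D₁/P + g = 12,900.0000/160,239.72 + 0.028 = 0.080504 + 0.028 = 0.108504

10.85%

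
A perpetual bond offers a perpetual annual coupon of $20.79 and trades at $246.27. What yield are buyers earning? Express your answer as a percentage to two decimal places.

8.44%

P = C/r ⇒ r = C/P = $20.79/$246.27 = 0.084420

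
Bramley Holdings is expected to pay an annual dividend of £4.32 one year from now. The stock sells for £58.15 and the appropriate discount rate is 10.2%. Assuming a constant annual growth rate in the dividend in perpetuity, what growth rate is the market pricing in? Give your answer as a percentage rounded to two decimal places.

P = D₁/(r−g) ⇒ g = r − D₁/P = 0.102 − £4.32/£58.15 = 0.027709

2.77%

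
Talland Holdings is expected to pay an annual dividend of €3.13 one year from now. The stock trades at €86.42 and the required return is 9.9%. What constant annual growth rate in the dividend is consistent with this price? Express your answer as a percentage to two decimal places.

6.28%

P = D₁/(r−g) ⇒ g = r − D₁/P = 0.099 − €3.13/€86.42 = 0.062782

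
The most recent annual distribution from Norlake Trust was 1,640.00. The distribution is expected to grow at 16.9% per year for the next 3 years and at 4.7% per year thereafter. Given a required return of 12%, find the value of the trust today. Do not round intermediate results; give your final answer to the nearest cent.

D_1 = 1917.16000
D_2 = 2241.16004
D_3 = 2619.91609
Terminal value at year 3: TV = D_3×(1+g_2)/(r−g_2) = 2743.05214/0.073 = 37576.05675
P_0 = D_1/(1+r)^1 + D_2/(1+r)^2 + D_3/(1+r)^3 + TV/(1+r)^3
    = 1711.75000 + 1786.63906 + 1864.80452 + 26745.89499 = 32109.08857

32109.09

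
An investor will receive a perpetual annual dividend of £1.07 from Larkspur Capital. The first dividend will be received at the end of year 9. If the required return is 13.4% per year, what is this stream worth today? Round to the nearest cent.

Value at end of year 8: C / r = £1.07 / 0.134 = £7.9851
Discount to today: PV = £7.9851 / (1 + 0.134)^8 = £7.9851 / 2.734667 = £2.92

£2.92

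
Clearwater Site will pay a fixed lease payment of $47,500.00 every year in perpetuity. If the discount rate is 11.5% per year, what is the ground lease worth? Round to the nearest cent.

Level perpetuity: PV = C / r = $47,500.00 / 0.115 = $413,043.48

$413043.48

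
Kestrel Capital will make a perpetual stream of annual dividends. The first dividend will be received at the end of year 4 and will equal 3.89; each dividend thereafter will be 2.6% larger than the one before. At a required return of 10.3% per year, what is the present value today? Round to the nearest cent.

Value at end of year 3: C₁ / (r − g) = 3.89 / (0.103 − 0.026) = 50.5195
Discount to today: PV = 50.5195 / (1 + 0.103)^3 = 50.5195 / 1.341920 = 37.65

37.65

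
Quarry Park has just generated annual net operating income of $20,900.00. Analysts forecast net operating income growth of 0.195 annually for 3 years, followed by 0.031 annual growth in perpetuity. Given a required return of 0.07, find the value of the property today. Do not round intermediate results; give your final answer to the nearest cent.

$848172.82

D_1 = 24975.50000
D_2 = 29845.72250
D_3 = 35665.63839
Terminal value at year 3: TV = D_3×(1+g_2)/(r−g_2) = 36771.27318/0.039 = 942853.15840
P_0 = D_1/(1+r)^1 + D_2/(1+r)^2 + D_3/(1+r)^3 + TV/(1+r)^3
    = 23341.58879 + 26068.40990 + 29113.78489 + 769649.03142 = 848172.81500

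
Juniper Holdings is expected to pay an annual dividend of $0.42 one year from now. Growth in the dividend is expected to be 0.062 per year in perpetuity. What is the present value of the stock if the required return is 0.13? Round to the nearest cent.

$6.18

Growing perpetuity: P = D₁ / (r − g) = $0.4200 / (0.13 − 0.062) = $6.18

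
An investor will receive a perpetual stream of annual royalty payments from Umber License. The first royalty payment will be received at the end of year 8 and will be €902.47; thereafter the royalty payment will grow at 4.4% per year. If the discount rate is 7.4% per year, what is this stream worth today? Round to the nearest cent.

Value at end of year 7: C₁ / (r − g) = €902.47 / (0.074 − 0.044) = €30,082.3333
Discount to today: PV = €30,082.3333 / (1 + 0.074)^7 = €30,082.3333 / 1.648276 = €18,250.79

€18250.79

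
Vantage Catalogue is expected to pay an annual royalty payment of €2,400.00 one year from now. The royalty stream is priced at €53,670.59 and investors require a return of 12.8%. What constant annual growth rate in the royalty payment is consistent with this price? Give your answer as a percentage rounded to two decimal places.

8.33%

P = D₁/(r−g) ⇒ g = r − D₁/P = 0.128 − €2,400.00/€53,670.59 = 0.083283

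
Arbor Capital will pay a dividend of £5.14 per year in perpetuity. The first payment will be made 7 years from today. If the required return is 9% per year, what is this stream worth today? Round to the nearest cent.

£34.05

Value at end of year 6: C / r = £5.14 / 0.09 = £57.1111
Discount to today: PV = £57.1111 / (1 + 0.09)^6 = £57.1111 / 1.677100 = £34.05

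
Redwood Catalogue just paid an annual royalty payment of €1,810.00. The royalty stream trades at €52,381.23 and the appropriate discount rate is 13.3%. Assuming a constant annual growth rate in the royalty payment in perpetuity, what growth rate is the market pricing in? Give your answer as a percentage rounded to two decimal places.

P = D₀(1+g)/(r−g) ⇒ P(r−g) = D₀(1+g) ⇒ g(P+D₀) = P·r − D₀
g = (P·r − D₀)/(P + D₀) = (€52,381.23×0.133 − €1,810.00) / (€52,381.23 + €1,810.00) = 0.095158

9.52%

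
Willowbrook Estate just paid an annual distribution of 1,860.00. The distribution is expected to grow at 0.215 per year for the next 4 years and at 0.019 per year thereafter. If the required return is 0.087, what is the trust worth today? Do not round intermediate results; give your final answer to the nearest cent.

53411.31

D_1 = 2259.90000
D_2 = 2745.77850
D_3 = 3336.12088
D_4 = 4053.38687
Terminal value at year 4: TV = D_4×(1+g_2)/(r−g_2) = 4130.40122/0.068 = 60741.19436
P_0 = D_1/(1+r)^1 + D_2/(1+r)^2 + D_3/(1+r)^3 + D_4/(1+r)^4 + TV/(1+r)^4
    = 2079.02484 + 2323.84101 + 2597.48558 + 2903.35325 + 43507.60239 = 53411.30707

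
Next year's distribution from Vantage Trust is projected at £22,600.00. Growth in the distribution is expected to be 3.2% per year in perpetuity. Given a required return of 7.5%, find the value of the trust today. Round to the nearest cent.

Growing perpetuity: P = D₁ / (r − g) = £22,600.0000 / (0.075 − 0.032) = £525,581.40

£525581.40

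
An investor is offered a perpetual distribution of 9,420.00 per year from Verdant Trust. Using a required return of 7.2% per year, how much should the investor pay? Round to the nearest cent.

Level perpetuity: PV = C / r = 9,420.00 / 0.072 = 130,833.33

130833.33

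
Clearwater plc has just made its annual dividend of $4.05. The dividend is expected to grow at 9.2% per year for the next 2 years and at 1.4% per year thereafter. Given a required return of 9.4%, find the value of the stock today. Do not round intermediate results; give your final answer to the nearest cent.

$59.22

D_1 = 4.42260
D_2 = 4.82948
Terminal value at year 2: TV = D_2×(1+g_2)/(r−g_2) = 4.89709/0.08 = 61.21365
P_0 = D_1/(1+r)^1 + D_2/(1+r)^2 + TV/(1+r)^2
    = 4.04260 + 4.03521 + 51.14623 = 59.22403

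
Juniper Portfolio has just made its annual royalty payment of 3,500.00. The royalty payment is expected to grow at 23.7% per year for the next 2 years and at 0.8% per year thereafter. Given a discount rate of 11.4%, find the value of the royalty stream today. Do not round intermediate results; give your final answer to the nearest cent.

D_1 = 4329.50000
D_2 = 5355.59150
Terminal value at year 2: TV = D_2×(1+g_2)/(r−g_2) = 5398.43623/0.106 = 50928.64370
P_0 = D_1/(1+r)^1 + D_2/(1+r)^2 + TV/(1+r)^2
    = 3886.44524 + 4315.55903 + 41038.52365 = 49240.52793

49240.53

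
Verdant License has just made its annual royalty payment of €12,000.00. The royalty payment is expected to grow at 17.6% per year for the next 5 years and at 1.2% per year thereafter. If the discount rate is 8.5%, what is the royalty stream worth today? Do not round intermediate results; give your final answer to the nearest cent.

D_1 = 14112.00000
D_2 = 16595.71200
D_3 = 19516.55731
D_4 = 22951.47140
D_5 = 26990.93037
Terminal value at year 5: TV = D_5×(1+g_2)/(r−g_2) = 27314.82153/0.073 = 374175.63739
P_0 = D_1/(1+r)^1 + D_2/(1+r)^2 + D_3/(1+r)^3 + D_4/(1+r)^4 + D_5/(1+r)^5 + TV/(1+r)^5
    = 13006.45161 + 14097.31530 + 15279.67077 + 16561.19155 + 17950.19471 + 248843.79515 = 325738.61909

€325738.62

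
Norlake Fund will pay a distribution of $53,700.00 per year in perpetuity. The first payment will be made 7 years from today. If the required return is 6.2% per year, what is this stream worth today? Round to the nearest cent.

$603719.91

Value at end of year 6: C / r = $53,700.00 / 0.062 = $866,129.0323
Discount to today: PV = $866,129.0323 / (1 + 0.062)^6 = $866,129.0323 / 1.434654 = $603,719.91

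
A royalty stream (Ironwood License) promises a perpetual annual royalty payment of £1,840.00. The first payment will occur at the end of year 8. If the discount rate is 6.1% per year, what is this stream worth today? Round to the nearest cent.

Value at end of year 7: C / r = £1,840.00 / 0.061 = £30,163.9344
Discount to today: PV = £30,163.9344 / (1 + 0.061)^7 = £30,163.9344 / 1.513588 = £19,928.76

£19928.76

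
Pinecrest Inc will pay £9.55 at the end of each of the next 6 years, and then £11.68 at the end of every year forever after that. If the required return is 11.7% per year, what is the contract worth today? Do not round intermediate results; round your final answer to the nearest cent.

PV of 6-year annuity: £9.55 × [1 − (1+0.117)^−6] / 0.117 = 39.59983
Perpetuity value at year 6: £11.68 / 0.117 = 99.82906
PV of perpetuity: 99.82906 / (1+0.117)^6 = 51.39702
Total PV = 39.59983 + 51.39702 = 90.99685

£91.00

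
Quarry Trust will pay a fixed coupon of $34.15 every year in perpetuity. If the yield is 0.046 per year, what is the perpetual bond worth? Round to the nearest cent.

$742.39

Level perpetuity: PV = C / r = $34.15 / 0.046 = $742.39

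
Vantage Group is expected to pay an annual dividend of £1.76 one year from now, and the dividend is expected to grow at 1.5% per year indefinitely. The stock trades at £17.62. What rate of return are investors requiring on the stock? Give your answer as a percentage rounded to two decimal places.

11.49%

P = D₁/(r − g) ⇒ r = D₁/P + g = £1.7600/£17.62 + 0.015 = 0.099886 + 0.015 = 0.114886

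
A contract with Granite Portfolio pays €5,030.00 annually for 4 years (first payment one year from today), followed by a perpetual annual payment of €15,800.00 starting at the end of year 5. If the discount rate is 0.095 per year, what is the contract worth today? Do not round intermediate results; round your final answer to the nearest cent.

PV of 4-year annuity: €5,030.00 × [1 − (1+0.095)^−4] / 0.095 = 16118.54004
Perpetuity value at year 4: €15,800.00 / 0.095 = 166315.78947
PV of perpetuity: 166315.78947 / (1+0.095)^4 = 115684.98776
Total PV = 16118.54004 + 115684.98776 = 131803.52780

€131803.53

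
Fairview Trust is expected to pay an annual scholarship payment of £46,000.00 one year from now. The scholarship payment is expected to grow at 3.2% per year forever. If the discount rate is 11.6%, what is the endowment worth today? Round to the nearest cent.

£547619.05

Growing perpetuity: P = D₁ / (r − g) = £46,000.0000 / (0.116 − 0.032) = £547,619.05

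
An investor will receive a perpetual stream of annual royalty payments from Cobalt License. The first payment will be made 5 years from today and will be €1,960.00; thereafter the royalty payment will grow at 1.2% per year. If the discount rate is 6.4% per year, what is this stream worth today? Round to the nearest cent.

€29409.40

Value at end of year 4: C₁ / (r − g) = €1,960.00 / (0.064 − 0.012) = €37,692.3077
Discount to today: PV = €37,692.3077 / (1 + 0.064)^4 = €37,692.3077 / 1.281641 = €29,409.40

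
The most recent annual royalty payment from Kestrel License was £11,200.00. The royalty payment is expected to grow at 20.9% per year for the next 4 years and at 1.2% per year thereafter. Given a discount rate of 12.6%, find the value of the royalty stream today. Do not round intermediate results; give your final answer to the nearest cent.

D_1 = 13540.80000
D_2 = 16370.82720
D_3 = 19792.33008
D_4 = 23928.92707
Terminal value at year 4: TV = D_4×(1+g_2)/(r−g_2) = 24216.07420/0.114 = 212421.70349
P_0 = D_1/(1+r)^1 + D_2/(1+r)^2 + D_3/(1+r)^3 + D_4/(1+r)^4 + TV/(1+r)^4
    = 12025.57726 + 12912.00969 + 13863.78305 + 14885.71378 + 132143.35386 = 185830.43765

£185830.44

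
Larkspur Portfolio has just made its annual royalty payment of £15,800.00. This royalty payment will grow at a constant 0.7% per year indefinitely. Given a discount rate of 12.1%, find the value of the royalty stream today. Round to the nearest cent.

£139566.67

D₁ = D₀ × (1 + g) = £15,800.00 × 1.007 = £15,910.6000
Growing perpetuity: P = D₁ / (r − g) = £15,910.6000 / (0.121 − 0.007) = £139,566.67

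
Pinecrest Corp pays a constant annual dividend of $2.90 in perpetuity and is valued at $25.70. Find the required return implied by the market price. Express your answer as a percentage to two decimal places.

P = C/r ⇒ r = C/P = $2.90/$25.70 = 0.112840

11.28%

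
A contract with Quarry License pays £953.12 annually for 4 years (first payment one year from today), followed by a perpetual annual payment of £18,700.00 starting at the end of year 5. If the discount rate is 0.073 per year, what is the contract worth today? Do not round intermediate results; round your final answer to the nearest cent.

PV of 4-year annuity: £953.12 × [1 − (1+0.073)^−4] / 0.073 = 3206.67413
Perpetuity value at year 4: £18,700.00 / 0.073 = 256164.38356
PV of perpetuity: 256164.38356 / (1+0.073)^4 = 193250.15839
Total PV = 3206.67413 + 193250.15839 = 196456.83253

£196456.83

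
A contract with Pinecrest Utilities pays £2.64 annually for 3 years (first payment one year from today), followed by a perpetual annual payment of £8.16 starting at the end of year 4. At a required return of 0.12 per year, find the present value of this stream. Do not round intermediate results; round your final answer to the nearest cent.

PV of 3-year annuity: £2.64 × [1 − (1+0.12)^−3] / 0.12 = 6.34083
Perpetuity value at year 3: £8.16 / 0.12 = 68.00000
PV of perpetuity: 68.00000 / (1+0.12)^3 = 48.40106
Total PV = 6.34083 + 48.40106 = 54.74189

£54.74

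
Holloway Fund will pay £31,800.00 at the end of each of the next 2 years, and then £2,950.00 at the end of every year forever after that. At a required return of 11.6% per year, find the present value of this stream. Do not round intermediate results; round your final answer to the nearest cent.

£74446.50

PV of 2-year annuity: £31,800.00 × [1 − (1+0.116)^−2] / 0.116 = 54027.44055
Perpetuity value at year 2: £2,950.00 / 0.116 = 25431.03448
PV of perpetuity: 25431.03448 / (1+0.116)^2 = 20419.05493
Total PV = 54027.44055 + 20419.05493 = 74446.49549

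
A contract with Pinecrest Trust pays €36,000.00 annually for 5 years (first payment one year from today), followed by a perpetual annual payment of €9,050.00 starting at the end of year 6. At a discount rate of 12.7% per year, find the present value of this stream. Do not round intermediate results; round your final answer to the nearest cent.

PV of 5-year annuity: €36,000.00 × [1 − (1+0.127)^−5] / 0.127 = 127552.69007
Perpetuity value at year 5: €9,050.00 / 0.127 = 71259.84252
PV of perpetuity: 71259.84252 / (1+0.127)^5 = 39194.51349
Total PV = 127552.69007 + 39194.51349 = 166747.20356

€166747.20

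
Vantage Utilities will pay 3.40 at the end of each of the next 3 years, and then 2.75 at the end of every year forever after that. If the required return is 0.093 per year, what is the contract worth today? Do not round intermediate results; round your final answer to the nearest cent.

PV of 3-year annuity: 3.40 × [1 − (1+0.093)^−3] / 0.093 = 8.56059
Perpetuity value at year 3: 2.75 / 0.093 = 29.56989
PV of perpetuity: 29.56989 / (1+0.093)^3 = 22.64588
Total PV = 8.56059 + 22.64588 = 31.20648

31.21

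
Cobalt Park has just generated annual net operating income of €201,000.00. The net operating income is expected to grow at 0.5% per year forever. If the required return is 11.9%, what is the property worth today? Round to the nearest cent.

€1771973.68

D₁ = D₀ × (1 + g) = €201,000.00 × 1.005 = €202,005.0000
Growing perpetuity: P = D₁ / (r − g) = €202,005.0000 / (0.119 − 0.005) = €1,771,973.68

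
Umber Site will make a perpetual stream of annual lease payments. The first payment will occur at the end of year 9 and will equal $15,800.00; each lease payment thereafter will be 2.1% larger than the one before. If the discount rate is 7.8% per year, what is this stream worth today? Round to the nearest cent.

$151995.99

Value at end of year 8: C₁ / (r − g) = $15,800.00 / (0.078 − 0.021) = $277,192.9825
Discount to today: PV = $277,192.9825 / (1 + 0.078)^8 = $277,192.9825 / 1.823686 = $151,995.99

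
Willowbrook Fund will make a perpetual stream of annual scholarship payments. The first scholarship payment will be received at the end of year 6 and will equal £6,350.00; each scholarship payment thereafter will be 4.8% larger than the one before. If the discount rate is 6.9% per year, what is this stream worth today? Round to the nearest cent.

£216603.72

Value at end of year 5: C₁ / (r − g) = £6,350.00 / (0.069 − 0.048) = £302,380.9524
Discount to today: PV = £302,380.9524 / (1 + 0.069)^5 = £302,380.9524 / 1.396010 = £216,603.72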